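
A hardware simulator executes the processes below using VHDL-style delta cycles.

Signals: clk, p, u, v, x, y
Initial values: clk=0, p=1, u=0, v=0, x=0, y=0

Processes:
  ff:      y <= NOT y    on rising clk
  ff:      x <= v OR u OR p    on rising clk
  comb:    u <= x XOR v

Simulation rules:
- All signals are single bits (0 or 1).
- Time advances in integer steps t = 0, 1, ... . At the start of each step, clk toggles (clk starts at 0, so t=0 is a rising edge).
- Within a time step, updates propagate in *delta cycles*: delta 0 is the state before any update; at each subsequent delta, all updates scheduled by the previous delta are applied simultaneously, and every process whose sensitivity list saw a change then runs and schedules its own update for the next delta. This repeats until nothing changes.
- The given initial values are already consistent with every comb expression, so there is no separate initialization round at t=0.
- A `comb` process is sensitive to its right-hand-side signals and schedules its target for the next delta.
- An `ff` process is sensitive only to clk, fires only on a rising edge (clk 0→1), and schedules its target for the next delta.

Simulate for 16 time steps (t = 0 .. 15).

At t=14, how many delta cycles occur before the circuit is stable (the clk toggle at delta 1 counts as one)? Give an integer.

t0.Δ0 u=0 p=1 clk=0 v=0 y=0 x=0
t0.Δ1 u=0 p=1 clk=1 v=0 y=0 x=0
t0.Δ2 u=0 p=1 clk=1 v=0 y=1 x=1
t0.Δ3 u=1 p=1 clk=1 v=0 y=1 x=1
t1.Δ0 u=1 p=1 clk=1 v=0 y=1 x=1
t1.Δ1 u=1 p=1 clk=0 v=0 y=1 x=1
t2.Δ0 u=1 p=1 clk=0 v=0 y=1 x=1
t2.Δ1 u=1 p=1 clk=1 v=0 y=1 x=1
t2.Δ2 u=1 p=1 clk=1 v=0 y=0 x=1
t3.Δ0 u=1 p=1 clk=1 v=0 y=0 x=1
t3.Δ1 u=1 p=1 clk=0 v=0 y=0 x=1
t4.Δ0 u=1 p=1 clk=0 v=0 y=0 x=1
t4.Δ1 u=1 p=1 clk=1 v=0 y=0 x=1
t4.Δ2 u=1 p=1 clk=1 v=0 y=1 x=1
t5.Δ0 u=1 p=1 clk=1 v=0 y=1 x=1
t5.Δ1 u=1 p=1 clk=0 v=0 y=1 x=1
t6.Δ0 u=1 p=1 clk=0 v=0 y=1 x=1
t6.Δ1 u=1 p=1 clk=1 v=0 y=1 x=1
t6.Δ2 u=1 p=1 clk=1 v=0 y=0 x=1
t7.Δ0 u=1 p=1 clk=1 v=0 y=0 x=1
t7.Δ1 u=1 p=1 clk=0 v=0 y=0 x=1
t8.Δ0 u=1 p=1 clk=0 v=0 y=0 x=1
t8.Δ1 u=1 p=1 clk=1 v=0 y=0 x=1
t8.Δ2 u=1 p=1 clk=1 v=0 y=1 x=1
t9.Δ0 u=1 p=1 clk=1 v=0 y=1 x=1
t9.Δ1 u=1 p=1 clk=0 v=0 y=1 x=1
t10.Δ0 u=1 p=1 clk=0 v=0 y=1 x=1
t10.Δ1 u=1 p=1 clk=1 v=0 y=1 x=1
t10.Δ2 u=1 p=1 clk=1 v=0 y=0 x=1
t11.Δ0 u=1 p=1 clk=1 v=0 y=0 x=1
t11.Δ1 u=1 p=1 clk=0 v=0 y=0 x=1
t12.Δ0 u=1 p=1 clk=0 v=0 y=0 x=1
t12.Δ1 u=1 p=1 clk=1 v=0 y=0 x=1
t12.Δ2 u=1 p=1 clk=1 v=0 y=1 x=1
t13.Δ0 u=1 p=1 clk=1 v=0 y=1 x=1
t13.Δ1 u=1 p=1 clk=0 v=0 y=1 x=1
t14.Δ0 u=1 p=1 clk=0 v=0 y=1 x=1
t14.Δ1 u=1 p=1 clk=1 v=0 y=1 x=1
t14.Δ2 u=1 p=1 clk=1 v=0 y=0 x=1
t15.Δ0 u=1 p=1 clk=1 v=0 y=0 x=1
t15.Δ1 u=1 p=1 clk=0 v=0 y=0 x=1

2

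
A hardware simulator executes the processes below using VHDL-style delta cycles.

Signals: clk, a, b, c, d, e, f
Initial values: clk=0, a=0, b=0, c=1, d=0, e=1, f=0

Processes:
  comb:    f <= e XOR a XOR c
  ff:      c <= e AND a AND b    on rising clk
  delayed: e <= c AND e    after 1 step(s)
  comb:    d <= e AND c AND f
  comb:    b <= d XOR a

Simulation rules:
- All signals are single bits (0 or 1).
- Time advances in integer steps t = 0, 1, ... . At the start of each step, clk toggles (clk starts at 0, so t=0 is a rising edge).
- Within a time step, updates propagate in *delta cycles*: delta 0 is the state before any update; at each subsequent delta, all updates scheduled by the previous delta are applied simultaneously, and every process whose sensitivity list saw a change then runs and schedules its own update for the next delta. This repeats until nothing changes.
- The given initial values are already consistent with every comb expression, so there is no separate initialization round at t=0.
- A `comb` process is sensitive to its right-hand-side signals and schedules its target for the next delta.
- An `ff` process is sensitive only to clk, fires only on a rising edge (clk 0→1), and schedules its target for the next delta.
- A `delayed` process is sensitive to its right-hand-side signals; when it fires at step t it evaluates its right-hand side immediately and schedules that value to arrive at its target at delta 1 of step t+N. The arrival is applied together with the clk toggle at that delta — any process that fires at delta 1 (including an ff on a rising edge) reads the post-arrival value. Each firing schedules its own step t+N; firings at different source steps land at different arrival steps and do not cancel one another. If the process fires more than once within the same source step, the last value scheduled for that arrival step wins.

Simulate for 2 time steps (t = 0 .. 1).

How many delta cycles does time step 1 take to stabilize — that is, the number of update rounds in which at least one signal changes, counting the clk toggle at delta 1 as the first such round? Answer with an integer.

t=0 Δ0: e=1 d=0 clk=0 c=1 f=0 b=0 a=0
  Δ1: clk:0→1
  Δ2: c:1→0
  Δ3: f:0→1
  (3Δ to stable)
t=1 Δ0: e=1 d=0 clk=1 c=0 f=1 b=0 a=0
  Δ1: e:1→0, clk:1→0
  Δ2: f:1→0
  (2Δ to stable)

2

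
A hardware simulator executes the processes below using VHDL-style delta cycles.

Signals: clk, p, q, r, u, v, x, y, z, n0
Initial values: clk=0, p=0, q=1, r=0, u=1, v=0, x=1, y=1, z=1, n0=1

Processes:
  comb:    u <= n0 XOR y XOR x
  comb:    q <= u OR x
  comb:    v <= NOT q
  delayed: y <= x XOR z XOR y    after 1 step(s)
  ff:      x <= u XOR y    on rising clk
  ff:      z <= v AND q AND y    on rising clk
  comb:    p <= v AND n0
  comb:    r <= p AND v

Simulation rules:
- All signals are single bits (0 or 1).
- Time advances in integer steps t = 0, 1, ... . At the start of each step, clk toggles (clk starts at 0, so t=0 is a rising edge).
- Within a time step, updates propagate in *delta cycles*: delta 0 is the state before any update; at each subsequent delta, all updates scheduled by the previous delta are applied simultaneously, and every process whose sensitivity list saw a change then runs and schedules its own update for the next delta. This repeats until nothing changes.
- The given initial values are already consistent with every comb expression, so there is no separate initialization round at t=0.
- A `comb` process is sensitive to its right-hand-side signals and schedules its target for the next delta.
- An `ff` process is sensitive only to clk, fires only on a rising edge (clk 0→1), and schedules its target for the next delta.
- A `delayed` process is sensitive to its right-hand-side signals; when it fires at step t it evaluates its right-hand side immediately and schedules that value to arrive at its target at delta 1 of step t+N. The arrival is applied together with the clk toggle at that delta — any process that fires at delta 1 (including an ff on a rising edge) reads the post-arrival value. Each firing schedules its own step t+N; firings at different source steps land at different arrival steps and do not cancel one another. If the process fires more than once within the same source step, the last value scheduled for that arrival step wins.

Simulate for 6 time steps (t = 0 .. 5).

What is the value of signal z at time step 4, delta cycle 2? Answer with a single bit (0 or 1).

0

[bits: p,clk,v,y,n0,u,q,z,x,r]
t=0: Δ0=0001111110 Δ1=0101111110 Δ2=0101111000 Δ3=0101101000 Δ4=0101100000 Δ5=0111100000 Δ6=1111100000 Δ7=1111100001 | 7Δ
t=1: Δ0=1111100001 Δ1=1011100001 | 1Δ
t=2: Δ0=1011100001 Δ1=1111100001 Δ2=1111100011 Δ3=1111111011 Δ4=1101111011 Δ5=0101111010 | 5Δ
t=3: Δ0=0101111010 Δ1=0000111010 Δ2=0000101010 | 2Δ
t=4: Δ0=0000101010 Δ1=0101101010 Δ2=0101111010 | 2Δ
t=5: Δ0=0101111010 Δ1=0000111010 Δ2=0000101010 | 2Δ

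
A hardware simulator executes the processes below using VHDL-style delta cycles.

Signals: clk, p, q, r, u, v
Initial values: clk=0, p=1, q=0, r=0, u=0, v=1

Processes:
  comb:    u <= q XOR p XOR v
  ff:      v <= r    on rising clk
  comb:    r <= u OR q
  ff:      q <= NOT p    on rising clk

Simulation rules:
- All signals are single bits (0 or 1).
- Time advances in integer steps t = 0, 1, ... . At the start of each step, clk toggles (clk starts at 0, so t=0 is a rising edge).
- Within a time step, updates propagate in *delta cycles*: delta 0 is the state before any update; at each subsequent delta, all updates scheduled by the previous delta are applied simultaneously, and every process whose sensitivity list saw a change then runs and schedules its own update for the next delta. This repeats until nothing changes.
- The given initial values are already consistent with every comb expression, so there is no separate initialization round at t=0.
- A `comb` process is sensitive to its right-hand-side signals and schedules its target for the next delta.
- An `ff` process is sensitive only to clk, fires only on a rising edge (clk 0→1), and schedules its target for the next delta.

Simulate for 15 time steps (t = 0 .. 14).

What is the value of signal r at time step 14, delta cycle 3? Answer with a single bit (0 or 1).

[bits: p,v,u,q,clk,r]
t=0: Δ0=110000 Δ1=110010 Δ2=100010 Δ3=101010 Δ4=101011 | 4Δ
t=1: Δ0=101011 Δ1=101001 | 1Δ
t=2: Δ0=101001 Δ1=101011 Δ2=111011 Δ3=110011 Δ4=110010 | 4Δ
t=3: Δ0=110010 Δ1=110000 | 1Δ
t=4: Δ0=110000 Δ1=110010 Δ2=100010 Δ3=101010 Δ4=101011 | 4Δ
t=5: Δ0=101011 Δ1=101001 | 1Δ
t=6: Δ0=101001 Δ1=101011 Δ2=111011 Δ3=110011 Δ4=110010 | 4Δ
t=7: Δ0=110010 Δ1=110000 | 1Δ
t=8: Δ0=110000 Δ1=110010 Δ2=100010 Δ3=101010 Δ4=101011 | 4Δ
t=9: Δ0=101011 Δ1=101001 | 1Δ
t=10: Δ0=101001 Δ1=101011 Δ2=111011 Δ3=110011 Δ4=110010 | 4Δ
t=11: Δ0=110010 Δ1=110000 | 1Δ
t=12: Δ0=110000 Δ1=110010 Δ2=100010 Δ3=101010 Δ4=101011 | 4Δ
t=13: Δ0=101011 Δ1=101001 | 1Δ
t=14: Δ0=101001 Δ1=101011 Δ2=111011 Δ3=110011 Δ4=110010 | 4Δ

1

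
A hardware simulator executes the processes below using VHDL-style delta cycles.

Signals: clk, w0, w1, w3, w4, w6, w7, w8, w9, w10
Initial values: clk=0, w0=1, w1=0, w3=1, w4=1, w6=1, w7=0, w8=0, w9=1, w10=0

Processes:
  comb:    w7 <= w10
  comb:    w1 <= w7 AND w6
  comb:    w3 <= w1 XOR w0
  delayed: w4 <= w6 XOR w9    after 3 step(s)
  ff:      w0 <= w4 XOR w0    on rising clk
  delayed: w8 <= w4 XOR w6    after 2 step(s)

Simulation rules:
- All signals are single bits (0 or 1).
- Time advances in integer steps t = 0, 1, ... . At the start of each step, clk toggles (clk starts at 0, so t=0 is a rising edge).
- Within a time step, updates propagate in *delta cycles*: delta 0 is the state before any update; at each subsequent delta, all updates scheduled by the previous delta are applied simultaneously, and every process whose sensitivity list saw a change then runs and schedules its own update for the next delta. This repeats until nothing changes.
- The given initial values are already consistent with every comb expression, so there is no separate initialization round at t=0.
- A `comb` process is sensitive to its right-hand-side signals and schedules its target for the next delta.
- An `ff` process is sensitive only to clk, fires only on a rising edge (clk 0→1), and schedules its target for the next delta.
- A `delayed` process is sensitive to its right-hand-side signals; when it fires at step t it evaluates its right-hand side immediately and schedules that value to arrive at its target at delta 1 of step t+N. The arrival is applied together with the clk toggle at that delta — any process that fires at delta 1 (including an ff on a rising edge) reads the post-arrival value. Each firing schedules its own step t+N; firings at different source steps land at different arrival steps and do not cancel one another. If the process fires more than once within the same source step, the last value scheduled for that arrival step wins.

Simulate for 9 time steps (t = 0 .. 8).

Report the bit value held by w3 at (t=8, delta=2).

[bits: w10,w3,w8,w7,w9,w6,w4,clk,w0,w1]
t=0: Δ0=0100111010 Δ1=0100111110 Δ2=0100111100 Δ3=0000111100 | 3Δ
t=1: Δ0=0000111100 Δ1=0000111000 | 1Δ
t=2: Δ0=0000111000 Δ1=0000111100 Δ2=0000111110 Δ3=0100111110 | 3Δ
t=3: Δ0=0100111110 Δ1=0100111010 | 1Δ
t=4: Δ0=0100111010 Δ1=0100111110 Δ2=0100111100 Δ3=0000111100 | 3Δ
t=5: Δ0=0000111100 Δ1=0000111000 | 1Δ
t=6: Δ0=0000111000 Δ1=0000111100 Δ2=0000111110 Δ3=0100111110 | 3Δ
t=7: Δ0=0100111110 Δ1=0100111010 | 1Δ
t=8: Δ0=0100111010 Δ1=0100111110 Δ2=0100111100 Δ3=0000111100 | 3Δ

1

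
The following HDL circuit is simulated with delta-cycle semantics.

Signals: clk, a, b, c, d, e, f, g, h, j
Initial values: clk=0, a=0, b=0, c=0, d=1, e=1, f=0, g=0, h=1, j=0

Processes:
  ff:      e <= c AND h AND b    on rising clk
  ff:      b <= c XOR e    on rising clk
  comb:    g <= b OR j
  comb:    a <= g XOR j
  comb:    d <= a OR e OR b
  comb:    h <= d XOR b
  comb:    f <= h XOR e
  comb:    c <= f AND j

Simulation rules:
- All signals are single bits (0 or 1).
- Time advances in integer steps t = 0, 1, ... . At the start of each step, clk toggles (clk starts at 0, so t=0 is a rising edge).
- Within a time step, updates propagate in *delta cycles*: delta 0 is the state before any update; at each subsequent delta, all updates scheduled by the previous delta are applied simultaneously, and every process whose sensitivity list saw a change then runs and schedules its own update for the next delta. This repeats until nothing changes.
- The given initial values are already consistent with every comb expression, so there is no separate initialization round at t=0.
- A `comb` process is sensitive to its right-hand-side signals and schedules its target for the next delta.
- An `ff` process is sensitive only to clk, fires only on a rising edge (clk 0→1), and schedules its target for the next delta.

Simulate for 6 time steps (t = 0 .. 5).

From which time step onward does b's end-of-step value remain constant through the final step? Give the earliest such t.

t0.Δ0 c=0 b=0 f=0 a=0 d=1 clk=0 g=0 j=0 h=1 e=1
t0.Δ1 c=0 b=0 f=0 a=0 d=1 clk=1 g=0 j=0 h=1 e=1
t0.Δ2 c=0 b=1 f=0 a=0 d=1 clk=1 g=0 j=0 h=1 e=0
t0.Δ3 c=0 b=1 f=1 a=0 d=1 clk=1 g=1 j=0 h=0 e=0
t0.Δ4 c=0 b=1 f=0 a=1 d=1 clk=1 g=1 j=0 h=0 e=0
t1.Δ0 c=0 b=1 f=0 a=1 d=1 clk=1 g=1 j=0 h=0 e=0
t1.Δ1 c=0 b=1 f=0 a=1 d=1 clk=0 g=1 j=0 h=0 e=0
t2.Δ0 c=0 b=1 f=0 a=1 d=1 clk=0 g=1 j=0 h=0 e=0
t2.Δ1 c=0 b=1 f=0 a=1 d=1 clk=1 g=1 j=0 h=0 e=0
t2.Δ2 c=0 b=0 f=0 a=1 d=1 clk=1 g=1 j=0 h=0 e=0
t2.Δ3 c=0 b=0 f=0 a=1 d=1 clk=1 g=0 j=0 h=1 e=0
t2.Δ4 c=0 b=0 f=1 a=0 d=1 clk=1 g=0 j=0 h=1 e=0
t2.Δ5 c=0 b=0 f=1 a=0 d=0 clk=1 g=0 j=0 h=1 e=0
t2.Δ6 c=0 b=0 f=1 a=0 d=0 clk=1 g=0 j=0 h=0 e=0
t2.Δ7 c=0 b=0 f=0 a=0 d=0 clk=1 g=0 j=0 h=0 e=0
t3.Δ0 c=0 b=0 f=0 a=0 d=0 clk=1 g=0 j=0 h=0 e=0
t3.Δ1 c=0 b=0 f=0 a=0 d=0 clk=0 g=0 j=0 h=0 e=0
t4.Δ0 c=0 b=0 f=0 a=0 d=0 clk=0 g=0 j=0 h=0 e=0
t4.Δ1 c=0 b=0 f=0 a=0 d=0 clk=1 g=0 j=0 h=0 e=0
t5.Δ0 c=0 b=0 f=0 a=0 d=0 clk=1 g=0 j=0 h=0 e=0
t5.Δ1 c=0 b=0 f=0 a=0 d=0 clk=0 g=0 j=0 h=0 e=0

2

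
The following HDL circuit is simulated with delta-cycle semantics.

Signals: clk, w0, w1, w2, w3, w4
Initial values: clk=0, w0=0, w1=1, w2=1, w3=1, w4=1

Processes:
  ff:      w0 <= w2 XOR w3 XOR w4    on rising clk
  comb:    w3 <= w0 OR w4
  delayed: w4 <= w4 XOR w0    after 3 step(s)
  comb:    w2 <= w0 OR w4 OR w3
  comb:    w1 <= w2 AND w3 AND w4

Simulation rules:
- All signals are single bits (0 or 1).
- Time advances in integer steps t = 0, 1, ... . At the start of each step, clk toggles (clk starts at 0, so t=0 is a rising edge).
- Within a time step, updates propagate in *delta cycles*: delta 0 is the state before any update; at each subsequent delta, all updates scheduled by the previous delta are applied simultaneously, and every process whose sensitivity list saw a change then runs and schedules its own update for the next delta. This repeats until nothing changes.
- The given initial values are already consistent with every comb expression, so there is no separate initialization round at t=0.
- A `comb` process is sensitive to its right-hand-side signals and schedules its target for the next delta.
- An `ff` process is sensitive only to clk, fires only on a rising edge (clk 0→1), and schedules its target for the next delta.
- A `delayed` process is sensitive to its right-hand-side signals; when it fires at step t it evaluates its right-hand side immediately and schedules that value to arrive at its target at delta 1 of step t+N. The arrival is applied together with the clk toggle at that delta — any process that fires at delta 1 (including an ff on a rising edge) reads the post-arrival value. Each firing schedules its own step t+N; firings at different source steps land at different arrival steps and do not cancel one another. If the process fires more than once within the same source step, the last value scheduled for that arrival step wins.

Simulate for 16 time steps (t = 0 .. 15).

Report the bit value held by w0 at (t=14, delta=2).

1

[bits: w2,w3,w1,clk,w0,w4]
t=0: Δ0=111001 Δ1=111101 Δ2=111111 | 2Δ
t=1: Δ0=111111 Δ1=111011 | 1Δ
t=2: Δ0=111011 Δ1=111111 | 1Δ
t=3: Δ0=111111 Δ1=111010 Δ2=110010 | 2Δ
t=4: Δ0=110010 Δ1=110110 Δ2=110100 Δ3=100100 Δ4=000100 | 4Δ
t=5: Δ0=000100 Δ1=000000 | 1Δ
t=6: Δ0=000000 Δ1=000101 Δ2=110111 Δ3=111111 | 3Δ
t=7: Δ0=111111 Δ1=111010 Δ2=110010 | 2Δ
t=8: Δ0=110010 Δ1=110110 Δ2=110100 Δ3=100100 Δ4=000100 | 4Δ
t=9: Δ0=000100 Δ1=000000 | 1Δ
t=10: Δ0=000000 Δ1=000101 Δ2=110111 Δ3=111111 | 3Δ
t=11: Δ0=111111 Δ1=111010 Δ2=110010 | 2Δ
t=12: Δ0=110010 Δ1=110110 Δ2=110100 Δ3=100100 Δ4=000100 | 4Δ
t=13: Δ0=000100 Δ1=000000 | 1Δ
t=14: Δ0=000000 Δ1=000101 Δ2=110111 Δ3=111111 | 3Δ
t=15: Δ0=111111 Δ1=111010 Δ2=110010 | 2Δ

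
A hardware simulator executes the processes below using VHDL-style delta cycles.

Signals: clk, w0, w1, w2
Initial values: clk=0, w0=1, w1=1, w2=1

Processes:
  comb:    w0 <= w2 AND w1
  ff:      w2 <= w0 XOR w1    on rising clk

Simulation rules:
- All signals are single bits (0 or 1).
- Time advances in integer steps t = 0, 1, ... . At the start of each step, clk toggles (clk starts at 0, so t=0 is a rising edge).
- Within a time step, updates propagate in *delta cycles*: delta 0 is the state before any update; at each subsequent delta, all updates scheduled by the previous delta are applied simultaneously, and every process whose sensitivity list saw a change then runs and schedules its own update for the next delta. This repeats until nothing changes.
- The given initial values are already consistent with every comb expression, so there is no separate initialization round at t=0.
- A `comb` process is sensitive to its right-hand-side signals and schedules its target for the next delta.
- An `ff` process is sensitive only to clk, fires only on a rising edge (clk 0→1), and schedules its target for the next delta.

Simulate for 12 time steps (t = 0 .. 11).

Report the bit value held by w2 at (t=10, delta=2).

1

t=0 Δ0: clk=0 w0=1 w2=1 w1=1
  Δ1: clk:0→1
  Δ2: w2:1→0
  Δ3: w0:1→0
  (3Δ to stable)
t=1 Δ0: clk=1 w0=0 w2=0 w1=1
  Δ1: clk:1→0
  (1Δ to stable)
t=2 Δ0: clk=0 w0=0 w2=0 w1=1
  Δ1: clk:0→1
  Δ2: w2:0→1
  Δ3: w0:0→1
  (3Δ to stable)
t=3 Δ0: clk=1 w0=1 w2=1 w1=1
  Δ1: clk:1→0
  (1Δ to stable)
t=4 Δ0: clk=0 w0=1 w2=1 w1=1
  Δ1: clk:0→1
  Δ2: w2:1→0
  Δ3: w0:1→0
  (3Δ to stable)
t=5 Δ0: clk=1 w0=0 w2=0 w1=1
  Δ1: clk:1→0
  (1Δ to stable)
t=6 Δ0: clk=0 w0=0 w2=0 w1=1
  Δ1: clk:0→1
  Δ2: w2:0→1
  Δ3: w0:0→1
  (3Δ to stable)
t=7 Δ0: clk=1 w0=1 w2=1 w1=1
  Δ1: clk:1→0
  (1Δ to stable)
t=8 Δ0: clk=0 w0=1 w2=1 w1=1
  Δ1: clk:0→1
  Δ2: w2:1→0
  Δ3: w0:1→0
  (3Δ to stable)
t=9 Δ0: clk=1 w0=0 w2=0 w1=1
  Δ1: clk:1→0
  (1Δ to stable)
t=10 Δ0: clk=0 w0=0 w2=0 w1=1
  Δ1: clk:0→1
  Δ2: w2:0→1
  Δ3: w0:0→1
  (3Δ to stable)
t=11 Δ0: clk=1 w0=1 w2=1 w1=1
  Δ1: clk:1→0
  (1Δ to stable)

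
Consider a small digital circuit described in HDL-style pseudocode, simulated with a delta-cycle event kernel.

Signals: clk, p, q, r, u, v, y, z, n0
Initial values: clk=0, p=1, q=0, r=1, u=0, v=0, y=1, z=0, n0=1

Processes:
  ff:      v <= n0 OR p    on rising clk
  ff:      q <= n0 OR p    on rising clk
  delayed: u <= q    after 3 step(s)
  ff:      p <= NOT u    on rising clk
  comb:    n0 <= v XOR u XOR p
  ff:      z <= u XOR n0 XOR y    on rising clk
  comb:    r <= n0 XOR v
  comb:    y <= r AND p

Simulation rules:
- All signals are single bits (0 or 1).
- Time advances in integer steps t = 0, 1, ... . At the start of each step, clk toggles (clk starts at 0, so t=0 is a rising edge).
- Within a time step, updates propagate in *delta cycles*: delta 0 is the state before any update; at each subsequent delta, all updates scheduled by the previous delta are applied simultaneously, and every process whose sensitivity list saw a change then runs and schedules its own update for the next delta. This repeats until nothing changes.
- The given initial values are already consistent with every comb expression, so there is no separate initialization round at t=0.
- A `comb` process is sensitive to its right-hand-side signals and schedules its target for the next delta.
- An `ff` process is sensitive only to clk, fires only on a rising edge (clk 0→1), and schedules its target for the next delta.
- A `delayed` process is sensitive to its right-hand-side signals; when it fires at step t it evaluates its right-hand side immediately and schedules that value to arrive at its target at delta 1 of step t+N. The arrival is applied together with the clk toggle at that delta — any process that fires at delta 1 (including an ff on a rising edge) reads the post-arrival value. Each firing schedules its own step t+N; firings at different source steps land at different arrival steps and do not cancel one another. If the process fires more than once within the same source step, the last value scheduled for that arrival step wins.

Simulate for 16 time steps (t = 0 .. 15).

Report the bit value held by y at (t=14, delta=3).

t=0 Δ0: n0=1 y=1 p=1 v=0 clk=0 u=0 r=1 z=0 q=0
  Δ1: clk:0→1
  Δ2: v:0→1, q:0→1
  Δ3: n0:1→0, r:1→0
  Δ4: y:1→0, r:0→1
  Δ5: y:0→1
  (5Δ to stable)
t=1 Δ0: n0=0 y=1 p=1 v=1 clk=1 u=0 r=1 z=0 q=1
  Δ1: clk:1→0
  (1Δ to stable)
t=2 Δ0: n0=0 y=1 p=1 v=1 clk=0 u=0 r=1 z=0 q=1
  Δ1: clk:0→1
  Δ2: z:0→1
  (2Δ to stable)
t=3 Δ0: n0=0 y=1 p=1 v=1 clk=1 u=0 r=1 z=1 q=1
  Δ1: clk:1→0, u:0→1
  Δ2: n0:0→1
  Δ3: r:1→0
  Δ4: y:1→0
  (4Δ to stable)
t=4 Δ0: n0=1 y=0 p=1 v=1 clk=0 u=1 r=0 z=1 q=1
  Δ1: clk:0→1
  Δ2: p:1→0, z:1→0
  Δ3: n0:1→0
  Δ4: r:0→1
  (4Δ to stable)
t=5 Δ0: n0=0 y=0 p=0 v=1 clk=1 u=1 r=1 z=0 q=1
  Δ1: clk:1→0
  (1Δ to stable)
t=6 Δ0: n0=0 y=0 p=0 v=1 clk=0 u=1 r=1 z=0 q=1
  Δ1: clk:0→1
  Δ2: v:1→0, z:0→1, q:1→0
  Δ3: n0:0→1, r:1→0
  Δ4: r:0→1
  (4Δ to stable)
t=7 Δ0: n0=1 y=0 p=0 v=0 clk=1 u=1 r=1 z=1 q=0
  Δ1: clk:1→0
  (1Δ to stable)
t=8 Δ0: n0=1 y=0 p=0 v=0 clk=0 u=1 r=1 z=1 q=0
  Δ1: clk:0→1
  Δ2: v:0→1, z:1→0, q:0→1
  Δ3: n0:1→0, r:1→0
  Δ4: r:0→1
  (4Δ to stable)
t=9 Δ0: n0=0 y=0 p=0 v=1 clk=1 u=1 r=1 z=0 q=1
  Δ1: clk:1→0, u:1→0
  Δ2: n0:0→1
  Δ3: r:1→0
  (3Δ to stable)
t=10 Δ0: n0=1 y=0 p=0 v=1 clk=0 u=0 r=0 z=0 q=1
  Δ1: clk:0→1
  Δ2: p:0→1, z:0→1
  Δ3: n0:1→0
  Δ4: r:0→1
  Δ5: y:0→1
  (5Δ to stable)
t=11 Δ0: n0=0 y=1 p=1 v=1 clk=1 u=0 r=1 z=1 q=1
  Δ1: clk:1→0, u:0→1
  Δ2: n0:0→1
  Δ3: r:1→0
  Δ4: y:1→0
  (4Δ to stable)
t=12 Δ0: n0=1 y=0 p=1 v=1 clk=0 u=1 r=0 z=1 q=1
  Δ1: clk:0→1
  Δ2: p:1→0, z:1→0
  Δ3: n0:1→0
  Δ4: r:0→1
  (4Δ to stable)
t=13 Δ0: n0=0 y=0 p=0 v=1 clk=1 u=1 r=1 z=0 q=1
  Δ1: clk:1→0
  (1Δ to stable)
t=14 Δ0: n0=0 y=0 p=0 v=1 clk=0 u=1 r=1 z=0 q=1
  Δ1: clk:0→1
  Δ2: v:1→0, z:0→1, q:1→0
  Δ3: n0:0→1, r:1→0
  Δ4: r:0→1
  (4Δ to stable)
t=15 Δ0: n0=1 y=0 p=0 v=0 clk=1 u=1 r=1 z=1 q=0
  Δ1: clk:1→0
  (1Δ to stable)

0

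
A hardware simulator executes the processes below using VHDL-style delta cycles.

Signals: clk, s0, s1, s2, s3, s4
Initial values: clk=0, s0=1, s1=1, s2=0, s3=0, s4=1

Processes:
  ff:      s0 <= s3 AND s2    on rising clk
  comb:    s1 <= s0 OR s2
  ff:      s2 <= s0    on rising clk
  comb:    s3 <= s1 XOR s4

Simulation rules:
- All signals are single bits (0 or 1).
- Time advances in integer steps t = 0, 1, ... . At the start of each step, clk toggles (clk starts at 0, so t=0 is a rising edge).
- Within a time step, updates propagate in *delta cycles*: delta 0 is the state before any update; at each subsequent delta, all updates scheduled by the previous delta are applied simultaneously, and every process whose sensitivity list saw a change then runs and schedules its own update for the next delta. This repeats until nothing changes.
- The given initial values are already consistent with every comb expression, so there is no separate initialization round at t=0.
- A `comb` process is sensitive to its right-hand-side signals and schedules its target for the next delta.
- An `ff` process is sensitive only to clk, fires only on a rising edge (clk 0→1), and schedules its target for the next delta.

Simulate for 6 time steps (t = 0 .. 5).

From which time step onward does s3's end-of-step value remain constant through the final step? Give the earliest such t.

2

t0.Δ0 s2=0 s3=0 clk=0 s4=1 s1=1 s0=1
t0.Δ1 s2=0 s3=0 clk=1 s4=1 s1=1 s0=1
t0.Δ2 s2=1 s3=0 clk=1 s4=1 s1=1 s0=0
t1.Δ0 s2=1 s3=0 clk=1 s4=1 s1=1 s0=0
t1.Δ1 s2=1 s3=0 clk=0 s4=1 s1=1 s0=0
t2.Δ0 s2=1 s3=0 clk=0 s4=1 s1=1 s0=0
t2.Δ1 s2=1 s3=0 clk=1 s4=1 s1=1 s0=0
t2.Δ2 s2=0 s3=0 clk=1 s4=1 s1=1 s0=0
t2.Δ3 s2=0 s3=0 clk=1 s4=1 s1=0 s0=0
t2.Δ4 s2=0 s3=1 clk=1 s4=1 s1=0 s0=0
t3.Δ0 s2=0 s3=1 clk=1 s4=1 s1=0 s0=0
t3.Δ1 s2=0 s3=1 clk=0 s4=1 s1=0 s0=0
t4.Δ0 s2=0 s3=1 clk=0 s4=1 s1=0 s0=0
t4.Δ1 s2=0 s3=1 clk=1 s4=1 s1=0 s0=0
t5.Δ0 s2=0 s3=1 clk=1 s4=1 s1=0 s0=0
t5.Δ1 s2=0 s3=1 clk=0 s4=1 s1=0 s0=0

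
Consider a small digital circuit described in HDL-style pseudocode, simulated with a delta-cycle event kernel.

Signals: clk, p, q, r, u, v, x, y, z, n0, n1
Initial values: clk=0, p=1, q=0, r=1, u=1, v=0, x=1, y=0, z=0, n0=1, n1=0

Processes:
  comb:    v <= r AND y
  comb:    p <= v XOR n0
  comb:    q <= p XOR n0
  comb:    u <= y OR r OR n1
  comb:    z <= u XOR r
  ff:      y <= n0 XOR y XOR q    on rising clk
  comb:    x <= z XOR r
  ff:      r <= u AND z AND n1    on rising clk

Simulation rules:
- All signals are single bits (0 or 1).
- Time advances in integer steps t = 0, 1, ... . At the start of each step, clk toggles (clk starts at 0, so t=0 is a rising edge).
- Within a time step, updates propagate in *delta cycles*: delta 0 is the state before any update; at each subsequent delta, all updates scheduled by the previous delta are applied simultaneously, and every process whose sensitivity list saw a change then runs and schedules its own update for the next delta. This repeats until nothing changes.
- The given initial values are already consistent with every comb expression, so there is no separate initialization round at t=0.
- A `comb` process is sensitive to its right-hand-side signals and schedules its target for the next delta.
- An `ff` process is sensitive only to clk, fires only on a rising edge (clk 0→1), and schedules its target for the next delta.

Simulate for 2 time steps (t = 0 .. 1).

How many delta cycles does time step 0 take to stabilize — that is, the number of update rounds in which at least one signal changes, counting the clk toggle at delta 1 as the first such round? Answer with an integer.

4

t0.Δ0 v=0 z=0 n0=1 clk=0 n1=0 u=1 x=1 q=0 y=0 r=1 p=1
t0.Δ1 v=0 z=0 n0=1 clk=1 n1=0 u=1 x=1 q=0 y=0 r=1 p=1
t0.Δ2 v=0 z=0 n0=1 clk=1 n1=0 u=1 x=1 q=0 y=1 r=0 p=1
t0.Δ3 v=0 z=1 n0=1 clk=1 n1=0 u=1 x=0 q=0 y=1 r=0 p=1
t0.Δ4 v=0 z=1 n0=1 clk=1 n1=0 u=1 x=1 q=0 y=1 r=0 p=1
t1.Δ0 v=0 z=1 n0=1 clk=1 n1=0 u=1 x=1 q=0 y=1 r=0 p=1
t1.Δ1 v=0 z=1 n0=1 clk=0 n1=0 u=1 x=1 q=0 y=1 r=0 p=1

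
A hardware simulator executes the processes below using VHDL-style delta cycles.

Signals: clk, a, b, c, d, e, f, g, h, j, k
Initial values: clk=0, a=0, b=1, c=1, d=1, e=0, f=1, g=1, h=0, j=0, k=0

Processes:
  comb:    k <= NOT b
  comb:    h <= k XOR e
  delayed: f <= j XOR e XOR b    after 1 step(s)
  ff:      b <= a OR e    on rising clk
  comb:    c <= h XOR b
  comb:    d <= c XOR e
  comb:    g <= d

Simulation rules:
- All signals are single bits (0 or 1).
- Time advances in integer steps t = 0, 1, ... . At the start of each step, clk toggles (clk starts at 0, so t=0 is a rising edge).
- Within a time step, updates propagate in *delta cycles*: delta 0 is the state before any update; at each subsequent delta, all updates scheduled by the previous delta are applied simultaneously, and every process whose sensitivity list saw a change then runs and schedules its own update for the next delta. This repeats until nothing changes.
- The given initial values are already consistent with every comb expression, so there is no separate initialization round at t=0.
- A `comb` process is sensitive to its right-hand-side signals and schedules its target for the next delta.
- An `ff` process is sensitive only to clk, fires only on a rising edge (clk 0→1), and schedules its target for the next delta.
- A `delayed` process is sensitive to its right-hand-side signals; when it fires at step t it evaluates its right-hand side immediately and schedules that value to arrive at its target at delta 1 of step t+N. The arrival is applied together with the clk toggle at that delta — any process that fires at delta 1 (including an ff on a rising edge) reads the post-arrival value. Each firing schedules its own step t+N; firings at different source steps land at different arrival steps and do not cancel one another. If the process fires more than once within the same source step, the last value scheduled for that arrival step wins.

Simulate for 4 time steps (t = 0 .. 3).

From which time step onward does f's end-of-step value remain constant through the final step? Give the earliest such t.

[bits: k,e,b,g,c,clk,h,j,d,a,f]
t=0: Δ0=00111000101 Δ1=00111100101 Δ2=00011100101 Δ3=10010100101 Δ4=10010110001 Δ5=10001110001 Δ6=10001110101 Δ7=10011110101 | 7Δ
t=1: Δ0=10011110101 Δ1=10011010100 | 1Δ
t=2: Δ0=10011010100 Δ1=10011110100 | 1Δ
t=3: Δ0=10011110100 Δ1=10011010100 | 1Δ

1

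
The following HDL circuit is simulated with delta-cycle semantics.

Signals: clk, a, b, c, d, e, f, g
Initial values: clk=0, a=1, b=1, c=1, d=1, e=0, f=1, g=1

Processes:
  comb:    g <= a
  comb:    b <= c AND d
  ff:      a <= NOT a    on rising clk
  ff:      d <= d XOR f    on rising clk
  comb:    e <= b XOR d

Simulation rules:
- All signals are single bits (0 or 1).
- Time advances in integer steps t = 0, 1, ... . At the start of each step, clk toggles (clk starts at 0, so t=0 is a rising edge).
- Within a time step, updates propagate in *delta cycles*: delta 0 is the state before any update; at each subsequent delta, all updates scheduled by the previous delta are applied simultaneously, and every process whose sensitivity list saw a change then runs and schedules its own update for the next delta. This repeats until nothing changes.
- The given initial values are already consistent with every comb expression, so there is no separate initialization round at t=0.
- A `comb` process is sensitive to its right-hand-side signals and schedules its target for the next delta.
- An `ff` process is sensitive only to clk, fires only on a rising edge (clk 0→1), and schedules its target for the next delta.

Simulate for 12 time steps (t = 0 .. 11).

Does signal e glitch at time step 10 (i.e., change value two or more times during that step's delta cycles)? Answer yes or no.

t0.Δ0 g=1 e=0 f=1 clk=0 b=1 c=1 d=1 a=1
t0.Δ1 g=1 e=0 f=1 clk=1 b=1 c=1 d=1 a=1
t0.Δ2 g=1 e=0 f=1 clk=1 b=1 c=1 d=0 a=0
t0.Δ3 g=0 e=1 f=1 clk=1 b=0 c=1 d=0 a=0
t0.Δ4 g=0 e=0 f=1 clk=1 b=0 c=1 d=0 a=0
t1.Δ0 g=0 e=0 f=1 clk=1 b=0 c=1 d=0 a=0
t1.Δ1 g=0 e=0 f=1 clk=0 b=0 c=1 d=0 a=0
t2.Δ0 g=0 e=0 f=1 clk=0 b=0 c=1 d=0 a=0
t2.Δ1 g=0 e=0 f=1 clk=1 b=0 c=1 d=0 a=0
t2.Δ2 g=0 e=0 f=1 clk=1 b=0 c=1 d=1 a=1
t2.Δ3 g=1 e=1 f=1 clk=1 b=1 c=1 d=1 a=1
t2.Δ4 g=1 e=0 f=1 clk=1 b=1 c=1 d=1 a=1
t3.Δ0 g=1 e=0 f=1 clk=1 b=1 c=1 d=1 a=1
t3.Δ1 g=1 e=0 f=1 clk=0 b=1 c=1 d=1 a=1
t4.Δ0 g=1 e=0 f=1 clk=0 b=1 c=1 d=1 a=1
t4.Δ1 g=1 e=0 f=1 clk=1 b=1 c=1 d=1 a=1
t4.Δ2 g=1 e=0 f=1 clk=1 b=1 c=1 d=0 a=0
t4.Δ3 g=0 e=1 f=1 clk=1 b=0 c=1 d=0 a=0
t4.Δ4 g=0 e=0 f=1 clk=1 b=0 c=1 d=0 a=0
t5.Δ0 g=0 e=0 f=1 clk=1 b=0 c=1 d=0 a=0
t5.Δ1 g=0 e=0 f=1 clk=0 b=0 c=1 d=0 a=0
t6.Δ0 g=0 e=0 f=1 clk=0 b=0 c=1 d=0 a=0
t6.Δ1 g=0 e=0 f=1 clk=1 b=0 c=1 d=0 a=0
t6.Δ2 g=0 e=0 f=1 clk=1 b=0 c=1 d=1 a=1
t6.Δ3 g=1 e=1 f=1 clk=1 b=1 c=1 d=1 a=1
t6.Δ4 g=1 e=0 f=1 clk=1 b=1 c=1 d=1 a=1
t7.Δ0 g=1 e=0 f=1 clk=1 b=1 c=1 d=1 a=1
t7.Δ1 g=1 e=0 f=1 clk=0 b=1 c=1 d=1 a=1
t8.Δ0 g=1 e=0 f=1 clk=0 b=1 c=1 d=1 a=1
t8.Δ1 g=1 e=0 f=1 clk=1 b=1 c=1 d=1 a=1
t8.Δ2 g=1 e=0 f=1 clk=1 b=1 c=1 d=0 a=0
t8.Δ3 g=0 e=1 f=1 clk=1 b=0 c=1 d=0 a=0
t8.Δ4 g=0 e=0 f=1 clk=1 b=0 c=1 d=0 a=0
t9.Δ0 g=0 e=0 f=1 clk=1 b=0 c=1 d=0 a=0
t9.Δ1 g=0 e=0 f=1 clk=0 b=0 c=1 d=0 a=0
t10.Δ0 g=0 e=0 f=1 clk=0 b=0 c=1 d=0 a=0
t10.Δ1 g=0 e=0 f=1 clk=1 b=0 c=1 d=0 a=0
t10.Δ2 g=0 e=0 f=1 clk=1 b=0 c=1 d=1 a=1
t10.Δ3 g=1 e=1 f=1 clk=1 b=1 c=1 d=1 a=1
t10.Δ4 g=1 e=0 f=1 clk=1 b=1 c=1 d=1 a=1
t11.Δ0 g=1 e=0 f=1 clk=1 b=1 c=1 d=1 a=1
t11.Δ1 g=1 e=0 f=1 clk=0 b=1 c=1 d=1 a=1

yes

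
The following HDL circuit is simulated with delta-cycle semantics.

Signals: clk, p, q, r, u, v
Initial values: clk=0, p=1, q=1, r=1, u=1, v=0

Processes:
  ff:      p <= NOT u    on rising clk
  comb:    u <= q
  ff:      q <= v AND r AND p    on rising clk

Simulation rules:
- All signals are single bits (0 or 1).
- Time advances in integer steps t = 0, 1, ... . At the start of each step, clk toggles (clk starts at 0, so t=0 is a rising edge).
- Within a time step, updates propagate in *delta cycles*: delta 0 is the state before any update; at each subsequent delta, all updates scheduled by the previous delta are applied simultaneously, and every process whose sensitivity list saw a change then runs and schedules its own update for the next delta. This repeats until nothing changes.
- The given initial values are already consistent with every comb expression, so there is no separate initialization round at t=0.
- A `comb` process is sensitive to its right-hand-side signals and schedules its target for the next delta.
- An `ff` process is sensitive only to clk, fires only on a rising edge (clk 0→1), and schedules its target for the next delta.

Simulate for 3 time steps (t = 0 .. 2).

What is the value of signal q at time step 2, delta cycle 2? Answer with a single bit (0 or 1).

t0.Δ0 u=1 clk=0 q=1 r=1 p=1 v=0
t0.Δ1 u=1 clk=1 q=1 r=1 p=1 v=0
t0.Δ2 u=1 clk=1 q=0 r=1 p=0 v=0
t0.Δ3 u=0 clk=1 q=0 r=1 p=0 v=0
t1.Δ0 u=0 clk=1 q=0 r=1 p=0 v=0
t1.Δ1 u=0 clk=0 q=0 r=1 p=0 v=0
t2.Δ0 u=0 clk=0 q=0 r=1 p=0 v=0
t2.Δ1 u=0 clk=1 q=0 r=1 p=0 v=0
t2.Δ2 u=0 clk=1 q=0 r=1 p=1 v=0

0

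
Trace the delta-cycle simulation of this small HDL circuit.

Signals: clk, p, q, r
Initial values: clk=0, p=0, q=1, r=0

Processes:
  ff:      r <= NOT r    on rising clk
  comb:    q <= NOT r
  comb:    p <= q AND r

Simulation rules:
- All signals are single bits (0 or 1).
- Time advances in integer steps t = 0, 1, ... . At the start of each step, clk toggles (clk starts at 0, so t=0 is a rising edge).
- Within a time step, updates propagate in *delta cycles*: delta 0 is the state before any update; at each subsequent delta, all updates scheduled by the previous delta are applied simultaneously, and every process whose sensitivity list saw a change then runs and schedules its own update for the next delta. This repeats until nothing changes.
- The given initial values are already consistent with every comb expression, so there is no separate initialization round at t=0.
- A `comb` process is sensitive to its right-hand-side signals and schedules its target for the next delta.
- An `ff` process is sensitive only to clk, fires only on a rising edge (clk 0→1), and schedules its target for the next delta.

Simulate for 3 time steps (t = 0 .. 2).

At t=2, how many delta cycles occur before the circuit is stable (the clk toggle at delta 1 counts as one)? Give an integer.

t=0 Δ0: p=0 q=1 clk=0 r=0
  Δ1: clk:0→1
  Δ2: r:0→1
  Δ3: p:0→1, q:1→0
  Δ4: p:1→0
  (4Δ to stable)
t=1 Δ0: p=0 q=0 clk=1 r=1
  Δ1: clk:1→0
  (1Δ to stable)
t=2 Δ0: p=0 q=0 clk=0 r=1
  Δ1: clk:0→1
  Δ2: r:1→0
  Δ3: q:0→1
  (3Δ to stable)

3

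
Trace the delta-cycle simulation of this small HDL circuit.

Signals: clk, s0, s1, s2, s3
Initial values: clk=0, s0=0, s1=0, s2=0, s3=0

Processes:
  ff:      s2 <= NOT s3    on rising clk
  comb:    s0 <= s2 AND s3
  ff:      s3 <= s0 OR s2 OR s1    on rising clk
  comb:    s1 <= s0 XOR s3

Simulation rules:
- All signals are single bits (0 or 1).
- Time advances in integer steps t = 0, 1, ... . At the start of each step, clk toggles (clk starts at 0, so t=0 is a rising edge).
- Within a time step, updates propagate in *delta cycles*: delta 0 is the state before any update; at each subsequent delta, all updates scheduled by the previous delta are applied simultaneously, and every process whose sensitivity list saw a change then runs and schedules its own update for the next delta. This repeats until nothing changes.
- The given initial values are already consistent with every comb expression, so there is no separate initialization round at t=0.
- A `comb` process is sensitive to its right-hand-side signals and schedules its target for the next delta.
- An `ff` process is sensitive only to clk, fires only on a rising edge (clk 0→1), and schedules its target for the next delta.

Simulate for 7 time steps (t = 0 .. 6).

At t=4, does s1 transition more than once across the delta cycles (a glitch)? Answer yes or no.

no

t=0 Δ0: s1=0 s0=0 s3=0 clk=0 s2=0
  Δ1: clk:0→1
  Δ2: s2:0→1
  (2Δ to stable)
t=1 Δ0: s1=0 s0=0 s3=0 clk=1 s2=1
  Δ1: clk:1→0
  (1Δ to stable)
t=2 Δ0: s1=0 s0=0 s3=0 clk=0 s2=1
  Δ1: clk:0→1
  Δ2: s3:0→1
  Δ3: s1:0→1, s0:0→1
  Δ4: s1:1→0
  (4Δ to stable)
t=3 Δ0: s1=0 s0=1 s3=1 clk=1 s2=1
  Δ1: clk:1→0
  (1Δ to stable)
t=4 Δ0: s1=0 s0=1 s3=1 clk=0 s2=1
  Δ1: clk:0→1
  Δ2: s2:1→0
  Δ3: s0:1→0
  Δ4: s1:0→1
  (4Δ to stable)
t=5 Δ0: s1=1 s0=0 s3=1 clk=1 s2=0
  Δ1: clk:1→0
  (1Δ to stable)
t=6 Δ0: s1=1 s0=0 s3=1 clk=0 s2=0
  Δ1: clk:0→1
  (1Δ to stable)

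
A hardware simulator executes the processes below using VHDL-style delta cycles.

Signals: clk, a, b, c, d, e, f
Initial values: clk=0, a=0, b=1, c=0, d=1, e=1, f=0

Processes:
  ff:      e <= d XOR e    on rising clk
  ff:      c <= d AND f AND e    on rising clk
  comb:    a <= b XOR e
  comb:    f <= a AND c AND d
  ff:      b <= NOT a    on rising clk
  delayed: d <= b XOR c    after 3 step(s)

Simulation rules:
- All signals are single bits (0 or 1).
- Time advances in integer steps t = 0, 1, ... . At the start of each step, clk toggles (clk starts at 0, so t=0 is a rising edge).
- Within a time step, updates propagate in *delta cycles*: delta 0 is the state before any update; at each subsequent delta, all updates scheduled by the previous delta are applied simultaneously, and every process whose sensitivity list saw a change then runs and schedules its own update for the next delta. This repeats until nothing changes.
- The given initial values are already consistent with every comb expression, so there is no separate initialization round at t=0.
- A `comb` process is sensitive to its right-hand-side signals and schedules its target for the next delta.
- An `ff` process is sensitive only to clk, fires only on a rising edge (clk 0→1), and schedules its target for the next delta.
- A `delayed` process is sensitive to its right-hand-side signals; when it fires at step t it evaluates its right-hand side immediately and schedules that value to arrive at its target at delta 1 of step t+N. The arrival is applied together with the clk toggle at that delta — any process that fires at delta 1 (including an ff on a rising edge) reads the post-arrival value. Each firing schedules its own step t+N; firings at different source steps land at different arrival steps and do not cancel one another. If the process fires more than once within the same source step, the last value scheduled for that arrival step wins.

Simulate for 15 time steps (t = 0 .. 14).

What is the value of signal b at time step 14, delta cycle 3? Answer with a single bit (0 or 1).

1

t=0 Δ0: b=1 a=0 f=0 c=0 d=1 e=1 clk=0
  Δ1: clk:0→1
  Δ2: e:1→0
  Δ3: a:0→1
  (3Δ to stable)
t=1 Δ0: b=1 a=1 f=0 c=0 d=1 e=0 clk=1
  Δ1: clk:1→0
  (1Δ to stable)
t=2 Δ0: b=1 a=1 f=0 c=0 d=1 e=0 clk=0
  Δ1: clk:0→1
  Δ2: b:1→0, e:0→1
  (2Δ to stable)
t=3 Δ0: b=0 a=1 f=0 c=0 d=1 e=1 clk=1
  Δ1: clk:1→0
  (1Δ to stable)
t=4 Δ0: b=0 a=1 f=0 c=0 d=1 e=1 clk=0
  Δ1: clk:0→1
  Δ2: e:1→0
  Δ3: a:1→0
  (3Δ to stable)
t=5 Δ0: b=0 a=0 f=0 c=0 d=1 e=0 clk=1
  Δ1: d:1→0, clk:1→0
  (1Δ to stable)
t=6 Δ0: b=0 a=0 f=0 c=0 d=0 e=0 clk=0
  Δ1: clk:0→1
  Δ2: b:0→1
  Δ3: a:0→1
  (3Δ to stable)
t=7 Δ0: b=1 a=1 f=0 c=0 d=0 e=0 clk=1
  Δ1: clk:1→0
  (1Δ to stable)
t=8 Δ0: b=1 a=1 f=0 c=0 d=0 e=0 clk=0
  Δ1: clk:0→1
  Δ2: b:1→0
  Δ3: a:1→0
  (3Δ to stable)
t=9 Δ0: b=0 a=0 f=0 c=0 d=0 e=0 clk=1
  Δ1: d:0→1, clk:1→0
  (1Δ to stable)
t=10 Δ0: b=0 a=0 f=0 c=0 d=1 e=0 clk=0
  Δ1: clk:0→1
  Δ2: b:0→1, e:0→1
  (2Δ to stable)
t=11 Δ0: b=1 a=0 f=0 c=0 d=1 e=1 clk=1
  Δ1: d:1→0, clk:1→0
  (1Δ to stable)
t=12 Δ0: b=1 a=0 f=0 c=0 d=0 e=1 clk=0
  Δ1: clk:0→1
  (1Δ to stable)
t=13 Δ0: b=1 a=0 f=0 c=0 d=0 e=1 clk=1
  Δ1: d:0→1, clk:1→0
  (1Δ to stable)
t=14 Δ0: b=1 a=0 f=0 c=0 d=1 e=1 clk=0
  Δ1: clk:0→1
  Δ2: e:1→0
  Δ3: a:0→1
  (3Δ to stable)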